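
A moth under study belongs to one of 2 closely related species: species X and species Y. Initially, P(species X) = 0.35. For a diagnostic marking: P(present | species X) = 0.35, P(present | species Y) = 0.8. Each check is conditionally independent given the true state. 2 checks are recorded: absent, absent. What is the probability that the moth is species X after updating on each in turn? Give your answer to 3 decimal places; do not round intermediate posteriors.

After 'absent': P(species X) = 0.65·0.3500 / (0.65·0.3500 + 0.2·0.6500) ≈ 0.6364
After 'absent': P(species X) = 0.65·0.6364 / (0.65·0.6364 + 0.2·0.3636) ≈ 0.8505

0.850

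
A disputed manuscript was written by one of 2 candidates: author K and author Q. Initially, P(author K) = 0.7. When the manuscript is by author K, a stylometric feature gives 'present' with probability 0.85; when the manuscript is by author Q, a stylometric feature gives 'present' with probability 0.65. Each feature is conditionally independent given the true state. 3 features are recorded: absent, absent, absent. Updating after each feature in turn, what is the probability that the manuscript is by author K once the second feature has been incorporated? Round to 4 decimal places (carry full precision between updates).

0.3000

After 'absent': P(author K) = 0.15·0.7000 / (0.15·0.7000 + 0.35·0.3000) ≈ 0.5000
After 'absent': P(author K) = 0.15·0.5000 / (0.15·0.5000 + 0.35·0.5000) ≈ 0.3000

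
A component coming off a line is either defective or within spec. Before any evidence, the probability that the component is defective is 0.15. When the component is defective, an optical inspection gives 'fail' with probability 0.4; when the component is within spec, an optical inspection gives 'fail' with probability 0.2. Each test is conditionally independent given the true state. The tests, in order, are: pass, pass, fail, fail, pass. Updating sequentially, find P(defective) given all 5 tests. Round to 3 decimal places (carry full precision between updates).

After 'pass': P(defective) = 0.6·0.1500 / (0.6·0.1500 + 0.8·0.8500) ≈ 0.1169
After 'pass': P(defective) = 0.6·0.1169 / (0.6·0.1169 + 0.8·0.8831) ≈ 0.0903
After 'fail': P(defective) = 0.4·0.0903 / (0.4·0.0903 + 0.2·0.9097) ≈ 0.1656
After 'fail': P(defective) = 0.4·0.1656 / (0.4·0.1656 + 0.2·0.8344) ≈ 0.2842
After 'pass': P(defective) = 0.6·0.2842 / (0.6·0.2842 + 0.8·0.7158) ≈ 0.2295

0.229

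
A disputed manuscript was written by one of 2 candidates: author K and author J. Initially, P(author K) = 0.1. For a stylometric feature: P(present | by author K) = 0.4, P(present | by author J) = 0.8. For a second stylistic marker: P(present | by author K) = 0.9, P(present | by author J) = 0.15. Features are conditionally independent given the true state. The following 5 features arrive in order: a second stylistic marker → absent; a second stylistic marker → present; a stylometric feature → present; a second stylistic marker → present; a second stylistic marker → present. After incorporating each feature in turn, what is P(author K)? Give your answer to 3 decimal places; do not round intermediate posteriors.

0.585

After a second stylistic marker='absent': P(author K) = 0.1·0.1000 / (0.1·0.1000 + 0.85·0.9000) ≈ 0.0129
After a second stylistic marker='present': P(author K) = 0.9·0.0129 / (0.9·0.0129 + 0.15·0.9871) ≈ 0.0727
After a stylometric feature='present': P(author K) = 0.4·0.0727 / (0.4·0.0727 + 0.8·0.9273) ≈ 0.0377
After a second stylistic marker='present': P(author K) = 0.9·0.0377 / (0.9·0.0377 + 0.15·0.9623) ≈ 0.1905
After a second stylistic marker='present': P(author K) = 0.9·0.1905 / (0.9·0.1905 + 0.15·0.8095) ≈ 0.5854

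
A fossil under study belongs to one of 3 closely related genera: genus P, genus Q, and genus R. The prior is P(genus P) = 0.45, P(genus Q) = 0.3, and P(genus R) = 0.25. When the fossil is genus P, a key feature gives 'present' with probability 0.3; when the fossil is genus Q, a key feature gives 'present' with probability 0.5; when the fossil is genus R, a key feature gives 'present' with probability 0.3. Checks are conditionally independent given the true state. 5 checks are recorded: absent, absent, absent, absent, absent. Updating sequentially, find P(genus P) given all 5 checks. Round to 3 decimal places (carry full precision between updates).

After 'absent': normaliser = 0.7·0.4500 + 0.5·0.3000 + 0.7·0.2500; P(genus P) ≈ 0.4922, P(genus Q) ≈ 0.2344, P(genus R) ≈ 0.2734
After 'absent': normaliser = 0.7·0.4922 + 0.5·0.2344 + 0.7·0.2734; P(genus P) ≈ 0.5275, P(genus Q) ≈ 0.1794, P(genus R) ≈ 0.2931
After 'absent': normaliser = 0.7·0.5275 + 0.5·0.1794 + 0.7·0.2931; P(genus P) ≈ 0.5560, P(genus Q) ≈ 0.1351, P(genus R) ≈ 0.3089
After 'absent': normaliser = 0.7·0.5560 + 0.5·0.1351 + 0.7·0.3089; P(genus P) ≈ 0.5783, P(genus Q) ≈ 0.1004, P(genus R) ≈ 0.3213
After 'absent': normaliser = 0.7·0.5783 + 0.5·0.1004 + 0.7·0.3213; P(genus P) ≈ 0.5954, P(genus Q) ≈ 0.0738, P(genus R) ≈ 0.3308

0.595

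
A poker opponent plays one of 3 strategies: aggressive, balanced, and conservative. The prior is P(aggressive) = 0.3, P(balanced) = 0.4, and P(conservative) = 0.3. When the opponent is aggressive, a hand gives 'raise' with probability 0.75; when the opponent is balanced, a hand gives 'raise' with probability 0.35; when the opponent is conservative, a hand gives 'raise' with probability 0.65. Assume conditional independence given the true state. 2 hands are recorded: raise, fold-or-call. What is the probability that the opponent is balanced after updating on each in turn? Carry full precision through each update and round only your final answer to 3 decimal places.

After 'raise': normaliser = 0.75·0.3000 + 0.35·0.4000 + 0.65·0.3000; P(aggressive) ≈ 0.4018, P(balanced) ≈ 0.2500, P(conservative) ≈ 0.3482
After 'fold-or-call': normaliser = 0.25·0.4018 + 0.65·0.2500 + 0.35·0.3482; P(aggressive) ≈ 0.2610, P(balanced) ≈ 0.4223, P(conservative) ≈ 0.3167

0.422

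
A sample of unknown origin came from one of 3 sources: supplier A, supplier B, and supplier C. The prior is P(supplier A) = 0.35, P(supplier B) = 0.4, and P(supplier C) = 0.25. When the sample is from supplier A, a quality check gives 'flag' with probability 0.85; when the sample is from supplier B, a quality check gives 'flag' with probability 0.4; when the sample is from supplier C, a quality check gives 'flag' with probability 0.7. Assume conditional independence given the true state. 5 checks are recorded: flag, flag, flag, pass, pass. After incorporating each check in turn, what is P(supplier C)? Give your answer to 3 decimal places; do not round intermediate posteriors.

0.355

Apply Bayes' rule sequentially, carrying P(supplier C) forward.
After 'flag': normaliser = 0.85·0.3500 + 0.4·0.4000 + 0.7·0.2500; P(supplier A) ≈ 0.4704, P(supplier B) ≈ 0.2530, P(supplier C) ≈ 0.2767
After 'flag': normaliser = 0.85·0.4704 + 0.4·0.2530 + 0.7·0.2767; P(supplier A) ≈ 0.5755, P(supplier B) ≈ 0.1457, P(supplier C) ≈ 0.2788
After 'flag': normaliser = 0.85·0.5755 + 0.4·0.1457 + 0.7·0.2788; P(supplier A) ≈ 0.6587, P(supplier B) ≈ 0.0785, P(supplier C) ≈ 0.2628
After 'pass': normaliser = 0.15·0.6587 + 0.6·0.0785 + 0.3·0.2628; P(supplier A) ≈ 0.4397, P(supplier B) ≈ 0.2095, P(supplier C) ≈ 0.3508
After 'pass': normaliser = 0.15·0.4397 + 0.6·0.2095 + 0.3·0.3508; P(supplier A) ≈ 0.2222, P(supplier B) ≈ 0.4233, P(supplier C) ≈ 0.3545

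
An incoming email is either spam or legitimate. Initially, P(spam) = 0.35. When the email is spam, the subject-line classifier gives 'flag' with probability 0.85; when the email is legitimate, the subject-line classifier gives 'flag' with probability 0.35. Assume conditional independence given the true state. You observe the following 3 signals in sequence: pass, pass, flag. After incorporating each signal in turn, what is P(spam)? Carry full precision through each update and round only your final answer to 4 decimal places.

0.0651

After 'pass': P(spam) = 0.15·0.3500 / (0.15·0.3500 + 0.65·0.6500) ≈ 0.1105
After 'pass': P(spam) = 0.15·0.1105 / (0.15·0.1105 + 0.65·0.8895) ≈ 0.0279
After 'flag': P(spam) = 0.85·0.0279 / (0.85·0.0279 + 0.35·0.9721) ≈ 0.0651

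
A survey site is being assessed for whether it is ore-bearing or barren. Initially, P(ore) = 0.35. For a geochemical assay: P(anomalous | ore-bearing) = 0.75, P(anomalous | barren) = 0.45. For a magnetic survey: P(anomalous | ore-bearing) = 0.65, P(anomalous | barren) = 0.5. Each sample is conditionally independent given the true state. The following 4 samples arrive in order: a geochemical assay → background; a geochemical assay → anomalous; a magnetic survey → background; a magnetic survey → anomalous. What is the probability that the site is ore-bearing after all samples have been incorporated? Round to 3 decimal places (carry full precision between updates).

0.271

Each posterior becomes the prior for the next update.
After a geochemical assay='background': P(ore) = 0.25·0.3500 / (0.25·0.3500 + 0.55·0.6500) ≈ 0.1966
After a geochemical assay='anomalous': P(ore) = 0.75·0.1966 / (0.75·0.1966 + 0.45·0.8034) ≈ 0.2897
After a magnetic survey='background': P(ore) = 0.35·0.2897 / (0.35·0.2897 + 0.5·0.7103) ≈ 0.2221
After a magnetic survey='anomalous': P(ore) = 0.65·0.2221 / (0.65·0.2221 + 0.5·0.7779) ≈ 0.2707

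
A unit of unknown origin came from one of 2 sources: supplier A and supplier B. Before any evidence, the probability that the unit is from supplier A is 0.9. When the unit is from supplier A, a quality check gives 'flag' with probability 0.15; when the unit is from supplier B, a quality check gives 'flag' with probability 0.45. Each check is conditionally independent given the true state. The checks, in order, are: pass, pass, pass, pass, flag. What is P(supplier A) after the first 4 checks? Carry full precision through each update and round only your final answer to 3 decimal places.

After 'pass': P(supplier A) = 0.85·0.9000 / (0.85·0.9000 + 0.55·0.1000) ≈ 0.9329
After 'pass': P(supplier A) = 0.85·0.9329 / (0.85·0.9329 + 0.55·0.0671) ≈ 0.9555
After 'pass': P(supplier A) = 0.85·0.9555 / (0.85·0.9555 + 0.55·0.0445) ≈ 0.9708
After 'pass': P(supplier A) = 0.85·0.9708 / (0.85·0.9708 + 0.55·0.0292) ≈ 0.9809

0.981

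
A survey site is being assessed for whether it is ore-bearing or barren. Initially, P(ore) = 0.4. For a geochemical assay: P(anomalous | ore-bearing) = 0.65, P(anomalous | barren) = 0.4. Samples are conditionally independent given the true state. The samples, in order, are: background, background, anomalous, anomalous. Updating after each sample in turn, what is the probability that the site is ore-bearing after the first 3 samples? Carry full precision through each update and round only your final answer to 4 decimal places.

After 'background': P(ore) = 0.35·0.4000 / (0.35·0.4000 + 0.6·0.6000) ≈ 0.2800
After 'background': P(ore) = 0.35·0.2800 / (0.35·0.2800 + 0.6·0.7200) ≈ 0.1849
After 'anomalous': P(ore) = 0.65·0.1849 / (0.65·0.1849 + 0.4·0.8151) ≈ 0.2693

0.2693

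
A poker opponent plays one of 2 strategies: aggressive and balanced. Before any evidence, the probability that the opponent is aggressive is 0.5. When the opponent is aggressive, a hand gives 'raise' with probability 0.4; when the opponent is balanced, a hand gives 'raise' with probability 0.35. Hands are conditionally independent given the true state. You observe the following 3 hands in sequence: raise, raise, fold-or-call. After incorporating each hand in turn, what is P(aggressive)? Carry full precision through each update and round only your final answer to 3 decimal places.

0.547

After 'raise': P(aggressive) = 0.4·0.5000 / (0.4·0.5000 + 0.35·0.5000) ≈ 0.5333
After 'raise': P(aggressive) = 0.4·0.5333 / (0.4·0.5333 + 0.35·0.4667) ≈ 0.5664
After 'fold-or-call': P(aggressive) = 0.6·0.5664 / (0.6·0.5664 + 0.65·0.4336) ≈ 0.5466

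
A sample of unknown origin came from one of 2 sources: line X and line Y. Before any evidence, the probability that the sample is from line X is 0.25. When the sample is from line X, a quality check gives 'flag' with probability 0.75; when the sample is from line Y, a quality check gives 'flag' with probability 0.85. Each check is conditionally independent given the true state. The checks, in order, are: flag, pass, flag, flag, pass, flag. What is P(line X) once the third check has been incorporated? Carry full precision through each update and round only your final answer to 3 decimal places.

0.302

After 'flag': P(line X) = 0.75·0.2500 / (0.75·0.2500 + 0.85·0.7500) ≈ 0.2273
After 'pass': P(line X) = 0.25·0.2273 / (0.25·0.2273 + 0.15·0.7727) ≈ 0.3289
After 'flag': P(line X) = 0.75·0.3289 / (0.75·0.3289 + 0.85·0.6711) ≈ 0.3019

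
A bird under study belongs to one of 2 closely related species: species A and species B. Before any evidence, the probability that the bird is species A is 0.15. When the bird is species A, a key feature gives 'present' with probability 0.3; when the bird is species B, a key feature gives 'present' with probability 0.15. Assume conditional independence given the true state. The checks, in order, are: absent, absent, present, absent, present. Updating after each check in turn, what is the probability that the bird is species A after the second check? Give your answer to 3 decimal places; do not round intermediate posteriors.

Apply Bayes' rule sequentially, carrying P(species A) forward.
After 'absent': P(species A) = 0.7·0.1500 / (0.7·0.1500 + 0.85·0.8500) ≈ 0.1269
After 'absent': P(species A) = 0.7·0.1269 / (0.7·0.1269 + 0.85·0.8731) ≈ 0.1069

0.107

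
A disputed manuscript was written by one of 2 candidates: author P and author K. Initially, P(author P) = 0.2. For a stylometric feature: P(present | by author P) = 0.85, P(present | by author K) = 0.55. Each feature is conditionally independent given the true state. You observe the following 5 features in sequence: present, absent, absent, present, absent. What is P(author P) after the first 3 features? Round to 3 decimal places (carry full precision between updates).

0.041

After 'present': P(author P) = 0.85·0.2000 / (0.85·0.2000 + 0.55·0.8000) ≈ 0.2787
After 'absent': P(author P) = 0.15·0.2787 / (0.15·0.2787 + 0.45·0.7213) ≈ 0.1141
After 'absent': P(author P) = 0.15·0.1141 / (0.15·0.1141 + 0.45·0.8859) ≈ 0.0412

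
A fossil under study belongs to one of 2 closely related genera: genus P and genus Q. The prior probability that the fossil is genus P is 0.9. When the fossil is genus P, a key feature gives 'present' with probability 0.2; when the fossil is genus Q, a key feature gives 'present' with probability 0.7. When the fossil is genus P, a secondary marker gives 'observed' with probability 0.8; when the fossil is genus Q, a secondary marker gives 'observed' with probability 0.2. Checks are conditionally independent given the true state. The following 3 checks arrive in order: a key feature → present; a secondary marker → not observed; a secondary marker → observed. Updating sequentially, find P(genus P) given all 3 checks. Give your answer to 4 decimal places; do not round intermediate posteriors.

0.7200

After a key feature='present': P(genus P) = 0.2·0.9000 / (0.2·0.9000 + 0.7·0.1000) ≈ 0.7200
After a secondary marker='not observed': P(genus P) = 0.2·0.7200 / (0.2·0.7200 + 0.8·0.2800) ≈ 0.3913
After a secondary marker='observed': P(genus P) = 0.8·0.3913 / (0.8·0.3913 + 0.2·0.6087) ≈ 0.7200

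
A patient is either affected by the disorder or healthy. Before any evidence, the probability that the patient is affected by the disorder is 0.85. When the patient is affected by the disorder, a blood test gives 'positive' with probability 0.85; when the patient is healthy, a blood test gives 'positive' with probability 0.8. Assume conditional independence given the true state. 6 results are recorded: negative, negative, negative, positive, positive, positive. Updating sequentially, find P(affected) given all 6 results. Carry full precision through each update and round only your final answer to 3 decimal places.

0.741

After 'negative': P(affected) = 0.15·0.8500 / (0.15·0.8500 + 0.2·0.1500) ≈ 0.8095
After 'negative': P(affected) = 0.15·0.8095 / (0.15·0.8095 + 0.2·0.1905) ≈ 0.7612
After 'negative': P(affected) = 0.15·0.7612 / (0.15·0.7612 + 0.2·0.2388) ≈ 0.7051
After 'positive': P(affected) = 0.85·0.7051 / (0.85·0.7051 + 0.8·0.2949) ≈ 0.7175
After 'positive': P(affected) = 0.85·0.7175 / (0.85·0.7175 + 0.8·0.2825) ≈ 0.7296
After 'positive': P(affected) = 0.85·0.7296 / (0.85·0.7296 + 0.8·0.2704) ≈ 0.7414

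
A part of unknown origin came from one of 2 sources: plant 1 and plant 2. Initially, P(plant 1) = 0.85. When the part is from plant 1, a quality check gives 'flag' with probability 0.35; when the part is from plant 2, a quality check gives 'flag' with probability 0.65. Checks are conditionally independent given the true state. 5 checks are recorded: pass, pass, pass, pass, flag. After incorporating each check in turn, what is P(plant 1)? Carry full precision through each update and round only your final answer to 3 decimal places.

0.973

After 'pass': P(plant 1) = 0.65·0.8500 / (0.65·0.8500 + 0.35·0.1500) ≈ 0.9132
After 'pass': P(plant 1) = 0.65·0.9132 / (0.65·0.9132 + 0.35·0.0868) ≈ 0.9513
After 'pass': P(plant 1) = 0.65·0.9513 / (0.65·0.9513 + 0.35·0.0487) ≈ 0.9732
After 'pass': P(plant 1) = 0.65·0.9732 / (0.65·0.9732 + 0.35·0.0268) ≈ 0.9854
After 'flag': P(plant 1) = 0.35·0.9854 / (0.35·0.9854 + 0.65·0.0146) ≈ 0.9732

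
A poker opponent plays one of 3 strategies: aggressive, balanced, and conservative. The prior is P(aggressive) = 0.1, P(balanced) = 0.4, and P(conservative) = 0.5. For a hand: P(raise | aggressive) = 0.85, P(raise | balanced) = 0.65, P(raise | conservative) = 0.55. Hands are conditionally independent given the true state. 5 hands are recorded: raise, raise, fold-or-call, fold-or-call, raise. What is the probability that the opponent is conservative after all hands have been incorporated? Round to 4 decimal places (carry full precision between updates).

0.5317

Apply Bayes' rule sequentially, carrying P(conservative) forward.
After 'raise': normaliser = 0.85·0.1000 + 0.65·0.4000 + 0.55·0.5000; P(aggressive) ≈ 0.1371, P(balanced) ≈ 0.4194, P(conservative) ≈ 0.4435
After 'raise': normaliser = 0.85·0.1371 + 0.65·0.4194 + 0.55·0.4435; P(aggressive) ≈ 0.1841, P(balanced) ≈ 0.4306, P(conservative) ≈ 0.3854
After 'fold-or-call': normaliser = 0.15·0.1841 + 0.35·0.4306 + 0.45·0.3854; P(aggressive) ≈ 0.0785, P(balanced) ≈ 0.4285, P(conservative) ≈ 0.4930
After 'fold-or-call': normaliser = 0.15·0.0785 + 0.35·0.4285 + 0.45·0.4930; P(aggressive) ≈ 0.0307, P(balanced) ≈ 0.3909, P(conservative) ≈ 0.5784
After 'raise': normaliser = 0.85·0.0307 + 0.65·0.3909 + 0.55·0.5784; P(aggressive) ≈ 0.0436, P(balanced) ≈ 0.4247, P(conservative) ≈ 0.5317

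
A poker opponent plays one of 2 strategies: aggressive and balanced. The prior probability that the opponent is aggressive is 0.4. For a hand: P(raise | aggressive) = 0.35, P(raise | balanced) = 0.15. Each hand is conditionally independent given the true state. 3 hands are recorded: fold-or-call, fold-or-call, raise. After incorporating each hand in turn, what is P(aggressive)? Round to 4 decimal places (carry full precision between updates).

0.4763

After 'fold-or-call': P(aggressive) = 0.65·0.4000 / (0.65·0.4000 + 0.85·0.6000) ≈ 0.3377
After 'fold-or-call': P(aggressive) = 0.65·0.3377 / (0.65·0.3377 + 0.85·0.6623) ≈ 0.2805
After 'raise': P(aggressive) = 0.35·0.2805 / (0.35·0.2805 + 0.15·0.7195) ≈ 0.4763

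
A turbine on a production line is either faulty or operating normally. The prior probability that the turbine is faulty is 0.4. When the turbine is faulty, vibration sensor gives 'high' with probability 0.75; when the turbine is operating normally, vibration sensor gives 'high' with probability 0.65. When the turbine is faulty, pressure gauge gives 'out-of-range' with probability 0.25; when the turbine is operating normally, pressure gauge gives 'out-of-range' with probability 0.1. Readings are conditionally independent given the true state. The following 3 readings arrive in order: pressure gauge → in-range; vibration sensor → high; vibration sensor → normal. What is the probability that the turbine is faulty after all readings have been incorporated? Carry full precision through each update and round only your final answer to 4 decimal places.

0.3141

After pressure gauge='in-range': P(faulty) = 0.75·0.4000 / (0.75·0.4000 + 0.9·0.6000) ≈ 0.3571
After vibration sensor='high': P(faulty) = 0.75·0.3571 / (0.75·0.3571 + 0.65·0.6429) ≈ 0.3906
After vibration sensor='normal': P(faulty) = 0.25·0.3906 / (0.25·0.3906 + 0.35·0.6094) ≈ 0.3141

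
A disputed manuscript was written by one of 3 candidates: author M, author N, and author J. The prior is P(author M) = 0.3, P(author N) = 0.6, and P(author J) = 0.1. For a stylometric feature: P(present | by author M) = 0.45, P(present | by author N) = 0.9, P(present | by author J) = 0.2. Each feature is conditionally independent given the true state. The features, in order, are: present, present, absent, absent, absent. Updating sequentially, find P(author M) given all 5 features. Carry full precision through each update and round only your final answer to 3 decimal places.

After 'present': normaliser = 0.45·0.3000 + 0.9·0.6000 + 0.2·0.1000; P(author M) ≈ 0.1942, P(author N) ≈ 0.7770, P(author J) ≈ 0.0288
After 'present': normaliser = 0.45·0.1942 + 0.9·0.7770 + 0.2·0.0288; P(author M) ≈ 0.1103, P(author N) ≈ 0.8824, P(author J) ≈ 0.0073
After 'absent': normaliser = 0.55·0.1103 + 0.1·0.8824 + 0.8·0.0073; P(author M) ≈ 0.3921, P(author N) ≈ 0.5703, P(author J) ≈ 0.0376
After 'absent': normaliser = 0.55·0.3921 + 0.1·0.5703 + 0.8·0.0376; P(author M) ≈ 0.7124, P(author N) ≈ 0.1884, P(author J) ≈ 0.0992
After 'absent': normaliser = 0.55·0.7124 + 0.1·0.1884 + 0.8·0.0992; P(author M) ≈ 0.7995, P(author N) ≈ 0.0384, P(author J) ≈ 0.1620

0.800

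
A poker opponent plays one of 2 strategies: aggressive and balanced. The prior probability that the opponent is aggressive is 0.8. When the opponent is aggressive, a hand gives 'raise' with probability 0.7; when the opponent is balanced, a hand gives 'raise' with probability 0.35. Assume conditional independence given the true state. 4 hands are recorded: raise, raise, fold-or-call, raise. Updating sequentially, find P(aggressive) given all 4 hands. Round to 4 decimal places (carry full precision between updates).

0.9366

After 'raise': P(aggressive) = 0.7·0.8000 / (0.7·0.8000 + 0.35·0.2000) ≈ 0.8889
After 'raise': P(aggressive) = 0.7·0.8889 / (0.7·0.8889 + 0.35·0.1111) ≈ 0.9412
After 'fold-or-call': P(aggressive) = 0.3·0.9412 / (0.3·0.9412 + 0.65·0.0588) ≈ 0.8807
After 'raise': P(aggressive) = 0.7·0.8807 / (0.7·0.8807 + 0.35·0.1193) ≈ 0.9366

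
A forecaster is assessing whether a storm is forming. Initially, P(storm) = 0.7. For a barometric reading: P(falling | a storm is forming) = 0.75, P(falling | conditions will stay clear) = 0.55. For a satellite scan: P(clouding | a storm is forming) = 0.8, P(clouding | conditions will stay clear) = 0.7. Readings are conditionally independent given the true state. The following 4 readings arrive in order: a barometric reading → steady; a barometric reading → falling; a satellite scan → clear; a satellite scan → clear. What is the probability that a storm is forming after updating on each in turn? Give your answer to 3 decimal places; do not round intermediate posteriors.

0.440

Apply Bayes' rule sequentially, carrying P(storm) forward.
After a barometric reading='steady': P(storm) = 0.25·0.7000 / (0.25·0.7000 + 0.45·0.3000) ≈ 0.5645
After a barometric reading='falling': P(storm) = 0.75·0.5645 / (0.75·0.5645 + 0.55·0.4355) ≈ 0.6387
After a satellite scan='clear': P(storm) = 0.2·0.6387 / (0.2·0.6387 + 0.3·0.3613) ≈ 0.5410
After a satellite scan='clear': P(storm) = 0.2·0.5410 / (0.2·0.5410 + 0.3·0.4590) ≈ 0.4400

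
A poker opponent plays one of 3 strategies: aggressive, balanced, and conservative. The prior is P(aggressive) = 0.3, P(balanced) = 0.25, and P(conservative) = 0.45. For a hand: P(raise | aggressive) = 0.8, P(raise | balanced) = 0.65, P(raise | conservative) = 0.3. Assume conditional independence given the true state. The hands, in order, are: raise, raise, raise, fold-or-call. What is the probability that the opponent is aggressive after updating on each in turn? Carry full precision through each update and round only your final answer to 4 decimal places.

0.4857

After 'raise': normaliser = 0.8·0.3000 + 0.65·0.2500 + 0.3·0.4500; P(aggressive) ≈ 0.4465, P(balanced) ≈ 0.3023, P(conservative) ≈ 0.2512
After 'raise': normaliser = 0.8·0.4465 + 0.65·0.3023 + 0.3·0.2512; P(aggressive) ≈ 0.5678, P(balanced) ≈ 0.3124, P(conservative) ≈ 0.1198
After 'raise': normaliser = 0.8·0.5678 + 0.65·0.3124 + 0.3·0.1198; P(aggressive) ≈ 0.6553, P(balanced) ≈ 0.2929, P(conservative) ≈ 0.0518
After 'fold-or-call': normaliser = 0.2·0.6553 + 0.35·0.2929 + 0.7·0.0518; P(aggressive) ≈ 0.4857, P(balanced) ≈ 0.3799, P(conservative) ≈ 0.1345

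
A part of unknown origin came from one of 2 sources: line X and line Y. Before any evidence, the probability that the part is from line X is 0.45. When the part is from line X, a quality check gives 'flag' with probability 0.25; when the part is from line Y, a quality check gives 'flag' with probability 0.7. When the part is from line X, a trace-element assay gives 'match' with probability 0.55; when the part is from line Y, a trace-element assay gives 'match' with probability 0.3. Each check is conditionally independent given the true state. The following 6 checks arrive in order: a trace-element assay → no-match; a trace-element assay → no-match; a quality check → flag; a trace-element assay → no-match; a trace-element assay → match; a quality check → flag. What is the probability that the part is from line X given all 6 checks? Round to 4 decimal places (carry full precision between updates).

Each posterior becomes the prior for the next update.
After a trace-element assay='no-match': P(line X) = 0.45·0.4500 / (0.45·0.4500 + 0.7·0.5500) ≈ 0.3447
After a trace-element assay='no-match': P(line X) = 0.45·0.3447 / (0.45·0.3447 + 0.7·0.6553) ≈ 0.2527
After a quality check='flag': P(line X) = 0.25·0.2527 / (0.25·0.2527 + 0.7·0.7473) ≈ 0.1077
After a trace-element assay='no-match': P(line X) = 0.45·0.1077 / (0.45·0.1077 + 0.7·0.8923) ≈ 0.0720
After a trace-element assay='match': P(line X) = 0.55·0.0720 / (0.55·0.0720 + 0.3·0.9280) ≈ 0.1246
After a quality check='flag': P(line X) = 0.25·0.1246 / (0.25·0.1246 + 0.7·0.8754) ≈ 0.0484

0.0484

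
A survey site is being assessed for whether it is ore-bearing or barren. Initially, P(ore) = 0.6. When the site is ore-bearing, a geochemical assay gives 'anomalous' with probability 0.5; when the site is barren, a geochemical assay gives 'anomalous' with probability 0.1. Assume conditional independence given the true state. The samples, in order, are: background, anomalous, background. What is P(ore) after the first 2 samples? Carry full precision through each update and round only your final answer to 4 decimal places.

0.8065

After 'background': P(ore) = 0.5·0.6000 / (0.5·0.6000 + 0.9·0.4000) ≈ 0.4545
After 'anomalous': P(ore) = 0.5·0.4545 / (0.5·0.4545 + 0.1·0.5455) ≈ 0.8065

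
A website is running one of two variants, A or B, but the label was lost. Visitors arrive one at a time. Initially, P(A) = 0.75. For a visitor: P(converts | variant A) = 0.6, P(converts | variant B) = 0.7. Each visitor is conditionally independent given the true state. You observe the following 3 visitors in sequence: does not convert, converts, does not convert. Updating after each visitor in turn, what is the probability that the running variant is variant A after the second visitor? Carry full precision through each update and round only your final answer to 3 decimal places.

0.774

Each posterior becomes the prior for the next update.
After 'does not convert': P(A) = 0.4·0.7500 / (0.4·0.7500 + 0.3·0.2500) ≈ 0.8000
After 'converts': P(A) = 0.6·0.8000 / (0.6·0.8000 + 0.7·0.2000) ≈ 0.7742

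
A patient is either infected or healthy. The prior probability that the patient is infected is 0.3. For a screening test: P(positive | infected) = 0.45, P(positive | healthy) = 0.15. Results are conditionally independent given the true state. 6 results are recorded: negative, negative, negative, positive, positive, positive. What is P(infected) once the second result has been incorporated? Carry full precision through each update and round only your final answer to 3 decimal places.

0.152

After 'negative': P(infected) = 0.55·0.3000 / (0.55·0.3000 + 0.85·0.7000) ≈ 0.2171
After 'negative': P(infected) = 0.55·0.2171 / (0.55·0.2171 + 0.85·0.7829) ≈ 0.1521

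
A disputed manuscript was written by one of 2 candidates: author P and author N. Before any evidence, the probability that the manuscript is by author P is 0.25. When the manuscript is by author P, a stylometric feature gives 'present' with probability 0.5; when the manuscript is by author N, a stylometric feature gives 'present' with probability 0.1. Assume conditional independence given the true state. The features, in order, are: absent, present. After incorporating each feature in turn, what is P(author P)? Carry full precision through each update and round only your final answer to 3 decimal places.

After 'absent': P(author P) = 0.5·0.2500 / (0.5·0.2500 + 0.9·0.7500) ≈ 0.1562
After 'present': P(author P) = 0.5·0.1562 / (0.5·0.1562 + 0.1·0.8438) ≈ 0.4808

0.481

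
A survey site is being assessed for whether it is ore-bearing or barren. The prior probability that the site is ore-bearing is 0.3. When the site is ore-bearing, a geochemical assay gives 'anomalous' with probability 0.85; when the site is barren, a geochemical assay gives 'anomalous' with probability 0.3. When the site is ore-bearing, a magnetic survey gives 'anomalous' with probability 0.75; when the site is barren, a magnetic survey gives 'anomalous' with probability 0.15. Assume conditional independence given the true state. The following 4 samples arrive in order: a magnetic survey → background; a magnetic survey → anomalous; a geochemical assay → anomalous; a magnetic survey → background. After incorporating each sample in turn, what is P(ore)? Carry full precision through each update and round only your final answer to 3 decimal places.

Each posterior becomes the prior for the next update.
After a magnetic survey='background': P(ore) = 0.25·0.3000 / (0.25·0.3000 + 0.85·0.7000) ≈ 0.1119
After a magnetic survey='anomalous': P(ore) = 0.75·0.1119 / (0.75·0.1119 + 0.15·0.8881) ≈ 0.3866
After a geochemical assay='anomalous': P(ore) = 0.85·0.3866 / (0.85·0.3866 + 0.3·0.6134) ≈ 0.6410
After a magnetic survey='background': P(ore) = 0.25·0.6410 / (0.25·0.6410 + 0.85·0.3590) ≈ 0.3444

0.344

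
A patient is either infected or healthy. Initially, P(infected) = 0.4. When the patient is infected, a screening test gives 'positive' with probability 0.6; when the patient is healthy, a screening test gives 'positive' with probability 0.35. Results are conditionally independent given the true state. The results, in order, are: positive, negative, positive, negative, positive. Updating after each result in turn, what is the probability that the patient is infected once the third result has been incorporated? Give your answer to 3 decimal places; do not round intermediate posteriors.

After 'positive': P(infected) = 0.6·0.4000 / (0.6·0.4000 + 0.35·0.6000) ≈ 0.5333
After 'negative': P(infected) = 0.4·0.5333 / (0.4·0.5333 + 0.65·0.4667) ≈ 0.4129
After 'positive': P(infected) = 0.6·0.4129 / (0.6·0.4129 + 0.35·0.5871) ≈ 0.5466

0.547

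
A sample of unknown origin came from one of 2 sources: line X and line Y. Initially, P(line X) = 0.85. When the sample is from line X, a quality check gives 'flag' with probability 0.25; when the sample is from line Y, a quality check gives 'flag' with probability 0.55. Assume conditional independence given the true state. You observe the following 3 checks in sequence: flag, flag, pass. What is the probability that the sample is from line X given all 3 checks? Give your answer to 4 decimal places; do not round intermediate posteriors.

0.6612

Each posterior becomes the prior for the next update.
After 'flag': P(line X) = 0.25·0.8500 / (0.25·0.8500 + 0.55·0.1500) ≈ 0.7203
After 'flag': P(line X) = 0.25·0.7203 / (0.25·0.7203 + 0.55·0.2797) ≈ 0.5393
After 'pass': P(line X) = 0.75·0.5393 / (0.75·0.5393 + 0.45·0.4607) ≈ 0.6612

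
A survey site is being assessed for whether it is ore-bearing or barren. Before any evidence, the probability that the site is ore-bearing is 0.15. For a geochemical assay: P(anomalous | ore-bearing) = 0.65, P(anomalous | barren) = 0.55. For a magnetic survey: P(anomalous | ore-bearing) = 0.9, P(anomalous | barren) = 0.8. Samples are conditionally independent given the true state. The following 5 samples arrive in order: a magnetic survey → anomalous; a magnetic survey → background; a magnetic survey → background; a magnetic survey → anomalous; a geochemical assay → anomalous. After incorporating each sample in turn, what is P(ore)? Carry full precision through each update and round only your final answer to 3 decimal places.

0.062

After a magnetic survey='anomalous': P(ore) = 0.9·0.1500 / (0.9·0.1500 + 0.8·0.8500) ≈ 0.1656
After a magnetic survey='background': P(ore) = 0.1·0.1656 / (0.1·0.1656 + 0.2·0.8344) ≈ 0.0903
After a magnetic survey='background': P(ore) = 0.1·0.0903 / (0.1·0.0903 + 0.2·0.9097) ≈ 0.0473
After a magnetic survey='anomalous': P(ore) = 0.9·0.0473 / (0.9·0.0473 + 0.8·0.9527) ≈ 0.0529
After a geochemical assay='anomalous': P(ore) = 0.65·0.0529 / (0.65·0.0529 + 0.55·0.9471) ≈ 0.0619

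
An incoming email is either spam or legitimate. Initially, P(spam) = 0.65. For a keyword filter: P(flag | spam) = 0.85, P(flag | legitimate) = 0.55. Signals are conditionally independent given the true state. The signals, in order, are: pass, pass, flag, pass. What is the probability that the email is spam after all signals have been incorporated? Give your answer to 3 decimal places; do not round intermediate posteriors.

Each posterior becomes the prior for the next update.
After 'pass': P(spam) = 0.15·0.6500 / (0.15·0.6500 + 0.45·0.3500) ≈ 0.3824
After 'pass': P(spam) = 0.15·0.3824 / (0.15·0.3824 + 0.45·0.6176) ≈ 0.1711
After 'flag': P(spam) = 0.85·0.1711 / (0.85·0.1711 + 0.55·0.8289) ≈ 0.2418
After 'pass': P(spam) = 0.15·0.2418 / (0.15·0.2418 + 0.45·0.7582) ≈ 0.0961

0.096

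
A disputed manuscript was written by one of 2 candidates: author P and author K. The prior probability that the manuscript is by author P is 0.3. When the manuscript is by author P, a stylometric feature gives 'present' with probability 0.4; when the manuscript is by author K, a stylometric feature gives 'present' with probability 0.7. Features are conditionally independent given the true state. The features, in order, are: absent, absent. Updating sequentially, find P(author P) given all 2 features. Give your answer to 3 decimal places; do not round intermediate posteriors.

0.632

After 'absent': P(author P) = 0.6·0.3000 / (0.6·0.3000 + 0.3·0.7000) ≈ 0.4615
After 'absent': P(author P) = 0.6·0.4615 / (0.6·0.4615 + 0.3·0.5385) ≈ 0.6316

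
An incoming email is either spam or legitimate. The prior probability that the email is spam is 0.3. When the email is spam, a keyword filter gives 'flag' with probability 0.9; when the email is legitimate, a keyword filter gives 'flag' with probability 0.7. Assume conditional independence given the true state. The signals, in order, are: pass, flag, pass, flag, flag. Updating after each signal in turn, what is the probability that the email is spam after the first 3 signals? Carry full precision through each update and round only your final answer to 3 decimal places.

0.058

After 'pass': P(spam) = 0.1·0.3000 / (0.1·0.3000 + 0.3·0.7000) ≈ 0.1250
After 'flag': P(spam) = 0.9·0.1250 / (0.9·0.1250 + 0.7·0.8750) ≈ 0.1552
After 'pass': P(spam) = 0.1·0.1552 / (0.1·0.1552 + 0.3·0.8448) ≈ 0.0577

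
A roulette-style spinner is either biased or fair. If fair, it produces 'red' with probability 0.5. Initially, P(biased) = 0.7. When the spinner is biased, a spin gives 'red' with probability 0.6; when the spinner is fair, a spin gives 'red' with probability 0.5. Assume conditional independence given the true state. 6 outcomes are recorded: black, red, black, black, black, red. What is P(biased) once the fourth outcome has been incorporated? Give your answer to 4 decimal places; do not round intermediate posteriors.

0.5891

Apply Bayes' rule sequentially, carrying P(biased) forward.
After 'black': P(biased) = 0.4·0.7000 / (0.4·0.7000 + 0.5·0.3000) ≈ 0.6512
After 'red': P(biased) = 0.6·0.6512 / (0.6·0.6512 + 0.5·0.3488) ≈ 0.6914
After 'black': P(biased) = 0.4·0.6914 / (0.4·0.6914 + 0.5·0.3086) ≈ 0.6418
After 'black': P(biased) = 0.4·0.6418 / (0.4·0.6418 + 0.5·0.3582) ≈ 0.5891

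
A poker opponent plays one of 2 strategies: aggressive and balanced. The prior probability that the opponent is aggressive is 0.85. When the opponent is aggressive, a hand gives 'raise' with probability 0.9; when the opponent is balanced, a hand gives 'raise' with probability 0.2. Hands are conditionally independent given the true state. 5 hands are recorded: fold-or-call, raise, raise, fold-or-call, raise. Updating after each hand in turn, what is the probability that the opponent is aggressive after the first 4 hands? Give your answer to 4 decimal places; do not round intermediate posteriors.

0.6420

Each posterior becomes the prior for the next update.
After 'fold-or-call': P(aggressive) = 0.1·0.8500 / (0.1·0.8500 + 0.8·0.1500) ≈ 0.4146
After 'raise': P(aggressive) = 0.9·0.4146 / (0.9·0.4146 + 0.2·0.5854) ≈ 0.7612
After 'raise': P(aggressive) = 0.9·0.7612 / (0.9·0.7612 + 0.2·0.2388) ≈ 0.9348
After 'fold-or-call': P(aggressive) = 0.1·0.9348 / (0.1·0.9348 + 0.8·0.0652) ≈ 0.6420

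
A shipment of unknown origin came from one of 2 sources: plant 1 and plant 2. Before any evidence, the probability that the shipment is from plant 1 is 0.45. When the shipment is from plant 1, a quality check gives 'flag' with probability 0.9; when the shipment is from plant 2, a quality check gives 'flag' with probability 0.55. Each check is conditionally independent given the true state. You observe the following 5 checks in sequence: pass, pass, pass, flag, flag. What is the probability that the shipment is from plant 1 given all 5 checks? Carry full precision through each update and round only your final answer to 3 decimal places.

After 'pass': P(plant 1) = 0.1·0.4500 / (0.1·0.4500 + 0.45·0.5500) ≈ 0.1538
After 'pass': P(plant 1) = 0.1·0.1538 / (0.1·0.1538 + 0.45·0.8462) ≈ 0.0388
After 'pass': P(plant 1) = 0.1·0.0388 / (0.1·0.0388 + 0.45·0.9612) ≈ 0.0089
After 'flag': P(plant 1) = 0.9·0.0089 / (0.9·0.0089 + 0.55·0.9911) ≈ 0.0145
After 'flag': P(plant 1) = 0.9·0.0145 / (0.9·0.0145 + 0.55·0.9855) ≈ 0.0235

0.023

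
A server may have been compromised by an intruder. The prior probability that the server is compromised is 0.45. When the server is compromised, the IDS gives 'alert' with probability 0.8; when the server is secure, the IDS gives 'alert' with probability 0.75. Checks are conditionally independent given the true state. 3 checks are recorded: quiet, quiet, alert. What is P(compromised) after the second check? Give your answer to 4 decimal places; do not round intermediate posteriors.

Apply Bayes' rule sequentially, carrying P(compromised) forward.
After 'quiet': P(compromised) = 0.2·0.4500 / (0.2·0.4500 + 0.25·0.5500) ≈ 0.3956
After 'quiet': P(compromised) = 0.2·0.3956 / (0.2·0.3956 + 0.25·0.6044) ≈ 0.3437

0.3437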